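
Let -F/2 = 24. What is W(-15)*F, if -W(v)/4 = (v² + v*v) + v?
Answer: 83520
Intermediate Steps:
F = -48 (F = -2*24 = -48)
W(v) = -8*v² - 4*v (W(v) = -4*((v² + v*v) + v) = -4*((v² + v²) + v) = -4*(2*v² + v) = -4*(v + 2*v²) = -8*v² - 4*v)
W(-15)*F = -4*(-15)*(1 + 2*(-15))*(-48) = -4*(-15)*(1 - 30)*(-48) = -4*(-15)*(-29)*(-48) = -1740*(-48) = 83520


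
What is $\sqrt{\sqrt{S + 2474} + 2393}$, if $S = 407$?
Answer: $\sqrt{2393 + \sqrt{2881}} \approx 49.464$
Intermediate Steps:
$\sqrt{\sqrt{S + 2474} + 2393} = \sqrt{\sqrt{407 + 2474} + 2393} = \sqrt{\sqrt{2881} + 2393} = \sqrt{2393 + \sqrt{2881}}$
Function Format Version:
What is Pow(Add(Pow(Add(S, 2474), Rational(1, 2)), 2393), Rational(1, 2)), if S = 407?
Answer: Pow(Add(2393, Pow(2881, Rational(1, 2))), Rational(1, 2)) ≈ 49.464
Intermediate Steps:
Pow(Add(Pow(Add(S, 2474), Rational(1, 2)), 2393), Rational(1, 2)) = Pow(Add(Pow(Add(407, 2474), Rational(1, 2)), 2393), Rational(1, 2)) = Pow(Add(Pow(2881, Rational(1, 2)), 2393), Rational(1, 2)) = Pow(Add(2393, Pow(2881, Rational(1, 2))), Rational(1, 2))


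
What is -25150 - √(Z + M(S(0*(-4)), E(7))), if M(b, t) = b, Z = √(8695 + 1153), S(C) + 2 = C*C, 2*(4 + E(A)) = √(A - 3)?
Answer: -25150 - √(-2 + 2*√2462) ≈ -25160.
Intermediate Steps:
E(A) = -4 + √(-3 + A)/2 (E(A) = -4 + √(A - 3)/2 = -4 + √(-3 + A)/2)
S(C) = -2 + C² (S(C) = -2 + C*C = -2 + C²)
Z = 2*√2462 (Z = √9848 = 2*√2462 ≈ 99.237)
-25150 - √(Z + M(S(0*(-4)), E(7))) = -25150 - √(2*√2462 + (-2 + (0*(-4))²)) = -25150 - √(2*√2462 + (-2 + 0²)) = -25150 - √(2*√2462 + (-2 + 0)) = -25150 - √(2*√2462 - 2) = -25150 - √(-2 + 2*√2462)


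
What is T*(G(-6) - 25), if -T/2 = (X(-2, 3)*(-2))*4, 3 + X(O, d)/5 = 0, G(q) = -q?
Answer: 4560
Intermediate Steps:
X(O, d) = -15 (X(O, d) = -15 + 5*0 = -15 + 0 = -15)
T = -240 (T = -2*(-15*(-2))*4 = -60*4 = -2*120 = -240)
T*(G(-6) - 25) = -240*(-1*(-6) - 25) = -240*(6 - 25) = -240*(-19) = 4560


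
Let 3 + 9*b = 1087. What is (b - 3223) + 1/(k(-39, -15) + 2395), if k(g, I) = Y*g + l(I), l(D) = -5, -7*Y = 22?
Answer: -491109661/158292 ≈ -3102.6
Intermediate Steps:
Y = -22/7 (Y = -⅐*22 = -22/7 ≈ -3.1429)
k(g, I) = -5 - 22*g/7 (k(g, I) = -22*g/7 - 5 = -5 - 22*g/7)
b = 1084/9 (b = -⅓ + (⅑)*1087 = -⅓ + 1087/9 = 1084/9 ≈ 120.44)
(b - 3223) + 1/(k(-39, -15) + 2395) = (1084/9 - 3223) + 1/((-5 - 22/7*(-39)) + 2395) = -27923/9 + 1/((-5 + 858/7) + 2395) = -27923/9 + 1/(823/7 + 2395) = -27923/9 + 1/(17588/7) = -27923/9 + 7/17588 = -491109661/158292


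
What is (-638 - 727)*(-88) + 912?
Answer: 121032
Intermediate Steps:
(-638 - 727)*(-88) + 912 = -1365*(-88) + 912 = 120120 + 912 = 121032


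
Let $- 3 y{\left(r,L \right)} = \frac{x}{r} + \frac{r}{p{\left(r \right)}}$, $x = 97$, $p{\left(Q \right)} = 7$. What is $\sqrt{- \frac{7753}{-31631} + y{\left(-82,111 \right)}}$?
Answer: $\frac{\sqrt{13481788840518138}}{54468582} \approx 2.1317$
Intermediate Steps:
$y{\left(r,L \right)} = - \frac{97}{3 r} - \frac{r}{21}$ ($y{\left(r,L \right)} = - \frac{\frac{97}{r} + \frac{r}{7}}{3} = - \frac{97}{3 r} - \frac{r}{21}$)
$\sqrt{- \frac{7753}{-31631} + y{\left(-82,111 \right)}} = \sqrt{- \frac{7753}{-31631} + \frac{-679 - \left(-82\right)^{2}}{21 \left(-82\right)}} = \sqrt{\left(-7753\right) \left(- \frac{1}{31631}\right) + \frac{1}{21} \left(- \frac{1}{82}\right) \left(-679 - 6724\right)} = \sqrt{\frac{7753}{31631} + \frac{1}{21} \left(- \frac{1}{82}\right) \left(-679 - 6724\right)} = \sqrt{\frac{7753}{31631} + \frac{1}{21} \left(- \frac{1}{82}\right) \left(-7403\right)} = \sqrt{\frac{7753}{31631} + \frac{7403}{1722}} = \sqrt{\frac{247514959}{54468582}} = \frac{\sqrt{13481788840518138}}{54468582}$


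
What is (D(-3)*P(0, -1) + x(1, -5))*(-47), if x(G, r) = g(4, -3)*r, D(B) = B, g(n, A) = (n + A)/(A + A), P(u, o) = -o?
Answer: 611/6 ≈ 101.83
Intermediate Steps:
g(n, A) = (A + n)/(2*A) (g(n, A) = (A + n)/((2*A)) = (A + n)*(1/(2*A)) = (A + n)/(2*A))
x(G, r) = -r/6 (x(G, r) = ((1/2)*(-3 + 4)/(-3))*r = ((1/2)*(-1/3)*1)*r = -r/6)
(D(-3)*P(0, -1) + x(1, -5))*(-47) = (-(-3)*(-1) - 1/6*(-5))*(-47) = (-3*1 + 5/6)*(-47) = (-3 + 5/6)*(-47) = -13/6*(-47) = 611/6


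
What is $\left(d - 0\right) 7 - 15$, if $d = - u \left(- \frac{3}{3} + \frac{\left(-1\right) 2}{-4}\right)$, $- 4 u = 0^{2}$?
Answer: $-15$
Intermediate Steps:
$u = 0$ ($u = - \frac{0^{2}}{4} = \left(- \frac{1}{4}\right) 0 = 0$)
$d = 0$ ($d = \left(-1\right) 0 \left(- \frac{3}{3} + \frac{\left(-1\right) 2}{-4}\right) = 0 \left(\left(-3\right) \frac{1}{3} - - \frac{1}{2}\right) = 0 \left(-1 + \frac{1}{2}\right) = 0 \left(- \frac{1}{2}\right) = 0$)
$\left(d - 0\right) 7 - 15 = \left(0 - 0\right) 7 - 15 = \left(0 + 0\right) 7 - 15 = 0 \cdot 7 - 15 = 0 - 15 = -15$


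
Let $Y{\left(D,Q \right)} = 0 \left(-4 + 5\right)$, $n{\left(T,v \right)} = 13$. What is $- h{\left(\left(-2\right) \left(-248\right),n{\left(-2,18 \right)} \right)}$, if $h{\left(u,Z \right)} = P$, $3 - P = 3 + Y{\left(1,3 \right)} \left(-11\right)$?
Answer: $0$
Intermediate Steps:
$Y{\left(D,Q \right)} = 0$ ($Y{\left(D,Q \right)} = 0 \cdot 1 = 0$)
$P = 0$ ($P = 3 - \left(3 + 0 \left(-11\right)\right) = 3 - \left(3 + 0\right) = 3 - 3 = 0$)
$h{\left(u,Z \right)} = 0$
$- h{\left(\left(-2\right) \left(-248\right),n{\left(-2,18 \right)} \right)} = \left(-1\right) 0 = 0$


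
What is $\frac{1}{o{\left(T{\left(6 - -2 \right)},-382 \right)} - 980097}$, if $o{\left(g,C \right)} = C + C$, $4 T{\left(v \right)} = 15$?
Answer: $- \frac{1}{980861} \approx -1.0195 \cdot 10^{-6}$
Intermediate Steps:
$T{\left(v \right)} = \frac{15}{4}$ ($T{\left(v \right)} = \frac{1}{4} \cdot 15 = \frac{15}{4}$)
$o{\left(g,C \right)} = 2 C$
$\frac{1}{o{\left(T{\left(6 - -2 \right)},-382 \right)} - 980097} = \frac{1}{2 \left(-382\right) - 980097} = \frac{1}{-764 - 980097} = \frac{1}{-980861} = - \frac{1}{980861}$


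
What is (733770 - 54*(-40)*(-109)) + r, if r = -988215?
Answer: -489885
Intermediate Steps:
(733770 - 54*(-40)*(-109)) + r = (733770 - 54*(-40)*(-109)) - 988215 = (733770 + 2160*(-109)) - 988215 = (733770 - 235440) - 988215 = 498330 - 988215 = -489885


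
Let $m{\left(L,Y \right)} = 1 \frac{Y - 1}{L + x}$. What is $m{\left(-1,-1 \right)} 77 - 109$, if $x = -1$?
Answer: $-32$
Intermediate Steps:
$m{\left(L,Y \right)} = \frac{-1 + Y}{-1 + L}$ ($m{\left(L,Y \right)} = 1 \frac{Y - 1}{L - 1} = 1 \frac{-1 + Y}{-1 + L} = \frac{-1 + Y}{-1 + L}$)
$m{\left(-1,-1 \right)} 77 - 109 = \frac{-1 - 1}{-1 - 1} \cdot 77 - 109 = \frac{1}{-2} \left(-2\right) 77 - 109 = \left(- \frac{1}{2}\right) \left(-2\right) 77 - 109 = 1 \cdot 77 - 109 = 77 - 109 = -32$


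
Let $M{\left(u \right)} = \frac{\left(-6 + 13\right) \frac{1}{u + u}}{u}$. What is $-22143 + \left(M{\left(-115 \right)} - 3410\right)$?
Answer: $- \frac{675876843}{26450} \approx -25553.0$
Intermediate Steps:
$M{\left(u \right)} = \frac{7}{2 u^{2}}$ ($M{\left(u \right)} = \frac{7 \frac{1}{2 u}}{u} = \frac{\frac{7}{2} \frac{1}{u}}{u} = \frac{7}{2 u^{2}}$)
$-22143 + \left(M{\left(-115 \right)} - 3410\right) = -22143 - \left(3410 - \frac{7}{2 \cdot 13225}\right) = -22143 + \left(\frac{7}{2} \cdot \frac{1}{13225} - 3410\right) = -22143 + \left(\frac{7}{26450} - 3410\right) = -22143 - \frac{90194493}{26450} = - \frac{675876843}{26450}$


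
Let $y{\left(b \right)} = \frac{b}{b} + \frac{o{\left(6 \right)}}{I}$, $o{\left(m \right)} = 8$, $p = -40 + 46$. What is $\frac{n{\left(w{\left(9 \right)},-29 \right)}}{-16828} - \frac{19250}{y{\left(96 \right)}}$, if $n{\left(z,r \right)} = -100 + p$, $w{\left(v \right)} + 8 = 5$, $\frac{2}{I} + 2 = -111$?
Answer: $\frac{14726427}{344974} \approx 42.689$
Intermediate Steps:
$I = - \frac{2}{113}$ ($I = \frac{2}{-2 - 111} = \frac{2}{-113} = 2 \left(- \frac{1}{113}\right) = - \frac{2}{113} \approx -0.017699$)
$w{\left(v \right)} = -3$ ($w{\left(v \right)} = -8 + 5 = -3$)
$p = 6$
$n{\left(z,r \right)} = -94$ ($n{\left(z,r \right)} = -100 + 6 = -94$)
$y{\left(b \right)} = -451$ ($y{\left(b \right)} = \frac{b}{b} + \frac{8}{- \frac{2}{113}} = 1 + 8 \left(- \frac{113}{2}\right) = 1 - 452 = -451$)
$\frac{n{\left(w{\left(9 \right)},-29 \right)}}{-16828} - \frac{19250}{y{\left(96 \right)}} = - \frac{94}{-16828} - \frac{19250}{-451} = \left(-94\right) \left(- \frac{1}{16828}\right) - - \frac{1750}{41} = \frac{47}{8414} + \frac{1750}{41} = \frac{14726427}{344974}$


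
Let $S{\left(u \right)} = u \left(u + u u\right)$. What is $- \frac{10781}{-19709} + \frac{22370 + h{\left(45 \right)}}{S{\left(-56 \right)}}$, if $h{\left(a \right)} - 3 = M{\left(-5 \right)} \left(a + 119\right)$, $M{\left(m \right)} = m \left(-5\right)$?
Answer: $\frac{1337750523}{3399408320} \approx 0.39352$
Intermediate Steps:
$S{\left(u \right)} = u \left(u + u^{2}\right)$
$M{\left(m \right)} = - 5 m$
$h{\left(a \right)} = 2978 + 25 a$ ($h{\left(a \right)} = 3 + \left(-5\right) \left(-5\right) \left(a + 119\right) = 3 + 25 \left(119 + a\right) = 3 + \left(2975 + 25 a\right) = 2978 + 25 a$)
$- \frac{10781}{-19709} + \frac{22370 + h{\left(45 \right)}}{S{\left(-56 \right)}} = - \frac{10781}{-19709} + \frac{22370 + \left(2978 + 25 \cdot 45\right)}{\left(-56\right)^{2} \left(1 - 56\right)} = \left(-10781\right) \left(- \frac{1}{19709}\right) + \frac{22370 + \left(2978 + 1125\right)}{3136 \left(-55\right)} = \frac{10781}{19709} + \frac{22370 + 4103}{-172480} = \frac{10781}{19709} + 26473 \left(- \frac{1}{172480}\right) = \frac{10781}{19709} - \frac{26473}{172480} = \frac{1337750523}{3399408320}$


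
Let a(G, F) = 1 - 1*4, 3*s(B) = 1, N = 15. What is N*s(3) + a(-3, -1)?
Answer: 2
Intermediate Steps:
s(B) = 1/3 (s(B) = (1/3)*1 = 1/3)
a(G, F) = -3 (a(G, F) = 1 - 4 = -3)
N*s(3) + a(-3, -1) = 15*(1/3) - 3 = 5 - 3 = 2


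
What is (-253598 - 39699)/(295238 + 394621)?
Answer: -293297/689859 ≈ -0.42516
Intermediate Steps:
(-253598 - 39699)/(295238 + 394621) = -293297/689859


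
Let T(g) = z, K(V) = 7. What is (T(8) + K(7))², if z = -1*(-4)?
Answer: 121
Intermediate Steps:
z = 4
T(g) = 4
(T(8) + K(7))² = (4 + 7)² = 11² = 121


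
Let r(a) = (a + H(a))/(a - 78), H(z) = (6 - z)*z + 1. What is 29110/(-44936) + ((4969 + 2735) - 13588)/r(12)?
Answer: -212833457/32332 ≈ -6582.8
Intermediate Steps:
H(z) = 1 + z*(6 - z) (H(z) = z*(6 - z) + 1 = 1 + z*(6 - z))
r(a) = (1 - a² + 7*a)/(-78 + a) (r(a) = (a + (1 - a² + 6*a))/(a - 78) = (1 - a² + 7*a)/(-78 + a))
29110/(-44936) + ((4969 + 2735) - 13588)/r(12) = 29110/(-44936) + ((4969 + 2735) - 13588)/(((1 - 1*12² + 7*12)/(-78 + 12))) = 29110*(-1/44936) + (7704 - 13588)/(((1 - 1*144 + 84)/(-66))) = -355/548 - 5884*(-66/(1 - 144 + 84)) = -355/548 - 5884/((-1/66*(-59))) = -355/548 - 5884/59/66 = -355/548 - 5884*66/59 = -355/548 - 388344/59 = -212833457/32332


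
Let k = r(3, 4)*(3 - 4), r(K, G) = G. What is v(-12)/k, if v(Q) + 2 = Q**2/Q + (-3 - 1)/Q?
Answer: 41/12 ≈ 3.4167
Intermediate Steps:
v(Q) = -2 + Q - 4/Q (v(Q) = -2 + (Q**2/Q + (-3 - 1)/Q) = -2 + (Q - 4/Q) = -2 + Q - 4/Q)
k = -4 (k = 4*(3 - 4) = 4*(-1) = -4)
v(-12)/k = (-2 - 12 - 4/(-12))/(-4) = -(-2 - 12 - 4*(-1/12))/4 = -(-2 - 12 + 1/3)/4 = -1/4*(-41/3) = 41/12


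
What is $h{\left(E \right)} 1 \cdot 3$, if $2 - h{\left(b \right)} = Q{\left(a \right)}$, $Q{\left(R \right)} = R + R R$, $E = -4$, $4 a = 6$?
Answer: $- \frac{21}{4} \approx -5.25$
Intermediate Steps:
$a = \frac{3}{2}$ ($a = \frac{1}{4} \cdot 6 = \frac{3}{2} \approx 1.5$)
$Q{\left(R \right)} = R + R^{2}$
$h{\left(b \right)} = - \frac{7}{4}$ ($h{\left(b \right)} = 2 - \frac{3 \left(1 + \frac{3}{2}\right)}{2} = 2 - \frac{3}{2} \cdot \frac{5}{2} = 2 - \frac{15}{4} = - \frac{7}{4}$)
$h{\left(E \right)} 1 \cdot 3 = \left(- \frac{7}{4}\right) 1 \cdot 3 = \left(- \frac{7}{4}\right) 3 = - \frac{21}{4}$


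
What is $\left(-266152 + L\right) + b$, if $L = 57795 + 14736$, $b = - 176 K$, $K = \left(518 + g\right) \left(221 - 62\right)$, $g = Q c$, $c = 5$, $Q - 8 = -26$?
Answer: $-12170773$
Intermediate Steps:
$Q = -18$ ($Q = 8 - 26 = -18$)
$g = -90$ ($g = \left(-18\right) 5 = -90$)
$K = 68052$ ($K = \left(518 - 90\right) \left(221 - 62\right) = 428 \cdot 159 = 68052$)
$b = -11977152$ ($b = \left(-176\right) 68052 = -11977152$)
$L = 72531$
$\left(-266152 + L\right) + b = \left(-266152 + 72531\right) - 11977152 = -193621 - 11977152 = -12170773$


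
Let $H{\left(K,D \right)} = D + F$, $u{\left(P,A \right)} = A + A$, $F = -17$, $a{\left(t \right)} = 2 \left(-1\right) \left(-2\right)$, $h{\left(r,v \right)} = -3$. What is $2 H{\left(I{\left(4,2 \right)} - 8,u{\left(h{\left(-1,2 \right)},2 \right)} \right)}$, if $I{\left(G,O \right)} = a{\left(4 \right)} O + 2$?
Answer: $-26$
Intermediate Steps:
$a{\left(t \right)} = 4$ ($a{\left(t \right)} = \left(-2\right) \left(-2\right) = 4$)
$u{\left(P,A \right)} = 2 A$
$I{\left(G,O \right)} = 2 + 4 O$ ($I{\left(G,O \right)} = 4 O + 2 = 2 + 4 O$)
$H{\left(K,D \right)} = -17 + D$ ($H{\left(K,D \right)} = D - 17 = -17 + D$)
$2 H{\left(I{\left(4,2 \right)} - 8,u{\left(h{\left(-1,2 \right)},2 \right)} \right)} = 2 \left(-17 + 2 \cdot 2\right) = 2 \left(-17 + 4\right) = 2 \left(-13\right) = -26$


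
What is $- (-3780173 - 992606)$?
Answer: $4772779$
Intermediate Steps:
$- (-3780173 - 992606) = \left(-1\right) \left(-4772779\right) = 4772779$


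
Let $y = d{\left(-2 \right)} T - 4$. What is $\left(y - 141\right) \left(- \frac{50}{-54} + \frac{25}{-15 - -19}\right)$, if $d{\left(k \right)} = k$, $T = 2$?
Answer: $- \frac{115475}{108} \approx -1069.2$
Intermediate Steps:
$y = -8$ ($y = \left(-2\right) 2 - 4 = -4 - 4 = -8$)
$\left(y - 141\right) \left(- \frac{50}{-54} + \frac{25}{-15 - -19}\right) = \left(-8 - 141\right) \left(- \frac{50}{-54} + \frac{25}{-15 - -19}\right) = - 149 \left(\left(-50\right) \left(- \frac{1}{54}\right) + \frac{25}{-15 + 19}\right) = - 149 \left(\frac{25}{27} + \frac{25}{4}\right) = \left(-149\right) \frac{775}{108} = - \frac{115475}{108}$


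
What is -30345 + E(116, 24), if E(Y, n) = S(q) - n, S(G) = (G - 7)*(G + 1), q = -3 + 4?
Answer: -30381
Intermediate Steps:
q = 1
S(G) = (1 + G)*(-7 + G) (S(G) = (-7 + G)*(1 + G) = (1 + G)*(-7 + G))
E(Y, n) = -12 - n (E(Y, n) = (-7 + 1**2 - 6*1) - n = (-7 + 1 - 6) - n = -12 - n)
-30345 + E(116, 24) = -30345 + (-12 - 1*24) = -30345 + (-12 - 24) = -30345 - 36 = -30381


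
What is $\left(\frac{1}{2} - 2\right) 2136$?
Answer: $-3204$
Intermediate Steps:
$\left(\frac{1}{2} - 2\right) 2136 = \left(- \frac{3}{2}\right) 2136 = -3204$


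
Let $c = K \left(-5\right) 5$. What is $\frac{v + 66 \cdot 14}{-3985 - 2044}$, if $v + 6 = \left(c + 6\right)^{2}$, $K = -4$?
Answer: $- \frac{12154}{6029} \approx -2.0159$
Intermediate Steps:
$c = 100$ ($c = \left(-4\right) \left(-5\right) 5 = 20 \cdot 5 = 100$)
$v = 11230$ ($v = -6 + \left(100 + 6\right)^{2} = -6 + 106^{2} = -6 + 11236 = 11230$)
$\frac{v + 66 \cdot 14}{-3985 - 2044} = \frac{11230 + 66 \cdot 14}{-3985 - 2044} = \frac{11230 + 924}{-6029} = 12154 \left(- \frac{1}{6029}\right) = - \frac{12154}{6029}$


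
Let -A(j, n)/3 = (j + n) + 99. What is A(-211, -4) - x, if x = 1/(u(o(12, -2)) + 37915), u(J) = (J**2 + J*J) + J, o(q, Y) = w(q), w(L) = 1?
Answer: 13195463/37918 ≈ 348.00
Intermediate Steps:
o(q, Y) = 1
u(J) = J + 2*J**2 (u(J) = (J**2 + J**2) + J = 2*J**2 + J = J + 2*J**2)
A(j, n) = -297 - 3*j - 3*n (A(j, n) = -3*((j + n) + 99) = -3*(99 + j + n) = -297 - 3*j - 3*n)
x = 1/37918 (x = 1/(1*(1 + 2*1) + 37915) = 1/(1*(1 + 2) + 37915) = 1/(1*3 + 37915) = 1/(3 + 37915) = 1/37918 ≈ 2.6373e-5)
A(-211, -4) - x = (-297 - 3*(-211) - 3*(-4)) - 1*1/37918 = (-297 + 633 + 12) - 1/37918 = 348 - 1/37918 = 13195463/37918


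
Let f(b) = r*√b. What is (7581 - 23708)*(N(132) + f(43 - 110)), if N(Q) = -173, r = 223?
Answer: 2789971 - 3596321*I*√67 ≈ 2.79e+6 - 2.9437e+7*I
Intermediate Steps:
f(b) = 223*√b
(7581 - 23708)*(N(132) + f(43 - 110)) = (7581 - 23708)*(-173 + 223*√(43 - 110)) = -16127*(-173 + 223*√(-67)) = -16127*(-173 + 223*(I*√67)) = -16127*(-173 + 223*I*√67) = 2789971 - 3596321*I*√67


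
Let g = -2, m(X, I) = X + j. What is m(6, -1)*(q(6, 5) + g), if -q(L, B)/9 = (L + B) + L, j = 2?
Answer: -1240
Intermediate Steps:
m(X, I) = 2 + X (m(X, I) = X + 2 = 2 + X)
q(L, B) = -18*L - 9*B (q(L, B) = -9*((L + B) + L) = -9*((B + L) + L) = -9*(B + 2*L) = -18*L - 9*B)
m(6, -1)*(q(6, 5) + g) = (2 + 6)*((-18*6 - 9*5) - 2) = 8*((-108 - 45) - 2) = 8*(-153 - 2) = 8*(-155) = -1240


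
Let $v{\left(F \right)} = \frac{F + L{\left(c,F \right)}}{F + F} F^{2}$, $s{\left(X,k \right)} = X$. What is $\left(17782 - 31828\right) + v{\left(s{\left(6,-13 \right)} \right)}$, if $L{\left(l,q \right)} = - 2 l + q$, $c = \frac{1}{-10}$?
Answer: $- \frac{70047}{5} \approx -14009.0$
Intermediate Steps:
$c = - \frac{1}{10} \approx -0.1$
$L{\left(l,q \right)} = q - 2 l$
$v{\left(F \right)} = \frac{F \left(\frac{1}{5} + 2 F\right)}{2}$ ($v{\left(F \right)} = \frac{F + \left(F - - \frac{1}{5}\right)}{F + F} F^{2} = \frac{F + \left(F + \frac{1}{5}\right)}{2 F} F^{2} = \left(F + \left(\frac{1}{5} + F\right)\right) \frac{1}{2 F} F^{2} = \left(\frac{1}{5} + 2 F\right) \frac{1}{2 F} F^{2} = \frac{\frac{1}{5} + 2 F}{2 F} F^{2} = \frac{F \left(\frac{1}{5} + 2 F\right)}{2}$)
$\left(17782 - 31828\right) + v{\left(s{\left(6,-13 \right)} \right)} = \left(17782 - 31828\right) + 6 \left(\frac{1}{10} + 6\right) = -14046 + 6 \cdot \frac{61}{10} = -14046 + \frac{183}{5} = - \frac{70047}{5}$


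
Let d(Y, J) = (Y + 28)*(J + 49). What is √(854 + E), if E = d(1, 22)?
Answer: √2913 ≈ 53.972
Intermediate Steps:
d(Y, J) = (28 + Y)*(49 + J)
E = 2059 (E = 1372 + 28*22 + 49*1 + 22*1 = 1372 + 616 + 49 + 22 = 2059)
√(854 + E) = √(854 + 2059) = √2913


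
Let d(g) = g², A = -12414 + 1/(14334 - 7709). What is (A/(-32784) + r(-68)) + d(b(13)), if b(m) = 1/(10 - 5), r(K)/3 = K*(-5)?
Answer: 221628810509/217194000 ≈ 1020.4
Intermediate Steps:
A = -82242749/6625 (A = -12414 + 1/6625 = -82242749/6625 ≈ -12414.)
r(K) = -15*K (r(K) = 3*(K*(-5)) = 3*(-5*K) = -15*K)
b(m) = ⅕ (b(m) = 1/5 = ⅕)
(A/(-32784) + r(-68)) + d(b(13)) = (-82242749/6625/(-32784) - 15*(-68)) + (⅕)² = (-82242749/6625*(-1/32784) + 1020) + 1/25 = (82242749/217194000 + 1020) + 1/25 = 221620122749/217194000 + 1/25 = 221628810509/217194000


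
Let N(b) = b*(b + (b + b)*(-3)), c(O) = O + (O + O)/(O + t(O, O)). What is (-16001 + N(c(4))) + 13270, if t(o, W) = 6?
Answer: -14231/5 ≈ -2846.2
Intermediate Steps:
c(O) = O + 2*O/(6 + O) (c(O) = O + (O + O)/(O + 6) = O + (2*O)/(6 + O) = O + 2*O/(6 + O))
N(b) = -5*b**2 (N(b) = b*(b + (2*b)*(-3)) = b*(b - 6*b) = b*(-5*b) = -5*b**2)
(-16001 + N(c(4))) + 13270 = (-16001 - 5*16*(8 + 4)**2/(6 + 4)**2) + 13270 = (-16001 - 5*(4*12/10)**2) + 13270 = (-16001 - 5*(4*(1/10)*12)**2) + 13270 = (-16001 - 5*(24/5)**2) + 13270 = (-16001 - 5*576/25) + 13270 = (-16001 - 576/5) + 13270 = -80581/5 + 13270 = -14231/5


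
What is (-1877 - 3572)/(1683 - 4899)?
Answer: 5449/3216 ≈ 1.6943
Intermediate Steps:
(-1877 - 3572)/(1683 - 4899) = -5449/(-3216) = -5449*(-1/3216) = 5449/3216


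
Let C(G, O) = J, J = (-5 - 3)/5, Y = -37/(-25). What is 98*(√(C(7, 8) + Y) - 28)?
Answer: -2744 + 98*I*√3/5 ≈ -2744.0 + 33.948*I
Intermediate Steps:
Y = 37/25 (Y = -37*(-1/25) = 37/25 ≈ 1.4800)
J = -8/5 (J = -8*⅕ = -8/5 ≈ -1.6000)
C(G, O) = -8/5
98*(√(C(7, 8) + Y) - 28) = 98*(√(-8/5 + 37/25) - 28) = 98*(√(-3/25) - 28) = 98*(I*√3/5 - 28) = 98*(-28 + I*√3/5) = -2744 + 98*I*√3/5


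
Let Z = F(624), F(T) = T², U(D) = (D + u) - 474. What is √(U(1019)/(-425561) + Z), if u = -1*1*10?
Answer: √70516836262728961/425561 ≈ 624.00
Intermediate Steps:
u = -10 (u = -1*10 = -10)
U(D) = -484 + D (U(D) = (D - 10) - 474 = (-10 + D) - 474 = -484 + D)
Z = 389376 (Z = 624² = 389376)
√(U(1019)/(-425561) + Z) = √((-484 + 1019)/(-425561) + 389376) = √(535*(-1/425561) + 389376) = √(-535/425561 + 389376) = √(165703239401/425561) = √70516836262728961/425561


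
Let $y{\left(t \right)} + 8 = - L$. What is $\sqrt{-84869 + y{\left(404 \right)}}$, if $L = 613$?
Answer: $i \sqrt{85490} \approx 292.39 i$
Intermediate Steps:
$y{\left(t \right)} = -621$ ($y{\left(t \right)} = -8 - 613 = -621$)
$\sqrt{-84869 + y{\left(404 \right)}} = \sqrt{-84869 - 621} = \sqrt{-85490} = i \sqrt{85490}$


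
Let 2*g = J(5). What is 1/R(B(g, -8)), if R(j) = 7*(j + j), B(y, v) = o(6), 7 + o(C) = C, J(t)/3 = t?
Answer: -1/14 ≈ -0.071429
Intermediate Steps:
J(t) = 3*t
g = 15/2 (g = (3*5)/2 = (½)*15 = 15/2 ≈ 7.5000)
o(C) = -7 + C
B(y, v) = -1 (B(y, v) = -7 + 6 = -1)
R(j) = 14*j (R(j) = 7*(2*j) = 14*j)
1/R(B(g, -8)) = 1/(14*(-1)) = 1/(-14) = -1/14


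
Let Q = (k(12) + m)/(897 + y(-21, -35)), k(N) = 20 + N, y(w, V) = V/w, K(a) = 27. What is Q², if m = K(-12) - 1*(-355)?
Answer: 385641/1817104 ≈ 0.21223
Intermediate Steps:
m = 382 (m = 27 - 1*(-355) = 27 + 355 = 382)
Q = 621/1348 (Q = ((20 + 12) + 382)/(897 - 35/(-21)) = (32 + 382)/(897 - 35*(-1/21)) = 414/(897 + 5/3) = 414/(2696/3) = 414*(3/2696) = 621/1348 ≈ 0.46068)
Q² = (621/1348)² = 385641/1817104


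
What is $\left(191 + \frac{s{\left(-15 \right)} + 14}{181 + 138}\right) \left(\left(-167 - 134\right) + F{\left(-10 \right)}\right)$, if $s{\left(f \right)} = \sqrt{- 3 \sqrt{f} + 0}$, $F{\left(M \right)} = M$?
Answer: $- \frac{18953273}{319} - \frac{311 \cdot 3^{\frac{3}{4}} \sqrt[4]{5} \sqrt{- i}}{319} \approx -59417.0 + 2.3498 i$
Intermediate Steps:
$s{\left(f \right)} = \sqrt{3} \sqrt{- \sqrt{f}}$ ($s{\left(f \right)} = \sqrt{- 3 \sqrt{f}} = \sqrt{3} \sqrt{- \sqrt{f}}$)
$\left(191 + \frac{s{\left(-15 \right)} + 14}{181 + 138}\right) \left(\left(-167 - 134\right) + F{\left(-10 \right)}\right) = \left(191 + \frac{\sqrt{3} \sqrt{- \sqrt{-15}} + 14}{181 + 138}\right) \left(\left(-167 - 134\right) - 10\right) = \left(191 + \frac{\sqrt{3} \sqrt{- i \sqrt{15}} + 14}{319}\right) \left(\left(-167 - 134\right) - 10\right) = \left(191 + \left(\sqrt{3} \sqrt{- i \sqrt{15}} + 14\right) \frac{1}{319}\right) \left(-301 - 10\right) = \left(191 + \left(\sqrt{3} \sqrt[4]{15} \sqrt{- i} + 14\right) \frac{1}{319}\right) \left(-311\right) = \left(191 + \left(3^{\frac{3}{4}} \sqrt[4]{5} \sqrt{- i} + 14\right) \frac{1}{319}\right) \left(-311\right) = \left(191 + \left(14 + 3^{\frac{3}{4}} \sqrt[4]{5} \sqrt{- i}\right) \frac{1}{319}\right) \left(-311\right) = \left(191 + \left(\frac{14}{319} + \frac{3^{\frac{3}{4}} \sqrt[4]{5} \sqrt{- i}}{319}\right)\right) \left(-311\right) = \left(\frac{60943}{319} + \frac{3^{\frac{3}{4}} \sqrt[4]{5} \sqrt{- i}}{319}\right) \left(-311\right) = - \frac{18953273}{319} - \frac{311 \cdot 3^{\frac{3}{4}} \sqrt[4]{5} \sqrt{- i}}{319}$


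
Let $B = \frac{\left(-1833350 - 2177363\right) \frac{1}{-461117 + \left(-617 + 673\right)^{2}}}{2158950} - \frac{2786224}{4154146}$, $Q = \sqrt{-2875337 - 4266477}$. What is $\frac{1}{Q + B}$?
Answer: $- \frac{2828884772828182843941949879364558850}{30122580548449097884726514993422820678080201} - \frac{4217776975303681841638794889386322500 i \sqrt{7141814}}{30122580548449097884726514993422820678080201} \approx -9.3912 \cdot 10^{-8} - 0.00037419 i$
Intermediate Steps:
$Q = i \sqrt{7141814}$ ($Q = \sqrt{-7141814} = i \sqrt{7141814} \approx 2672.4 i$)
$B = - \frac{1377442415731621351}{2053722711395986350}$ ($B = - \frac{4010713}{-461117 + 56^{2}} \cdot \frac{1}{2158950} - \frac{1393112}{2077073} = - \frac{4010713}{-461117 + 3136} \cdot \frac{1}{2158950} - \frac{1393112}{2077073} = - \frac{4010713}{-457981} \cdot \frac{1}{2158950} - \frac{1393112}{2077073} = \left(-4010713\right) \left(- \frac{1}{457981}\right) \frac{1}{2158950} - \frac{1393112}{2077073} = \frac{4010713}{457981} \cdot \frac{1}{2158950} - \frac{1393112}{2077073} = \frac{4010713}{988758079950} - \frac{1393112}{2077073} = - \frac{1377442415731621351}{2053722711395986350} \approx -0.6707$)
$\frac{1}{Q + B} = \frac{1}{i \sqrt{7141814} - \frac{1377442415731621351}{2053722711395986350}} = \frac{1}{- \frac{1377442415731621351}{2053722711395986350} + i \sqrt{7141814}}$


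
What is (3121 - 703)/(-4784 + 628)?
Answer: -1209/2078 ≈ -0.58181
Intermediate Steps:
(3121 - 703)/(-4784 + 628) = 2418/(-4156) = 2418*(-1/4156) = -1209/2078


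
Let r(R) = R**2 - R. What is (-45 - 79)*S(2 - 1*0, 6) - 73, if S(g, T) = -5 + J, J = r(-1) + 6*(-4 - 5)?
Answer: 6995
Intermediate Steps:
J = -52 (J = -(-1 - 1) + 6*(-4 - 5) = -1*(-2) + 6*(-9) = 2 - 54 = -52)
S(g, T) = -57 (S(g, T) = -5 - 52 = -57)
(-45 - 79)*S(2 - 1*0, 6) - 73 = (-45 - 79)*(-57) - 73 = -124*(-57) - 73 = 7068 - 73 = 6995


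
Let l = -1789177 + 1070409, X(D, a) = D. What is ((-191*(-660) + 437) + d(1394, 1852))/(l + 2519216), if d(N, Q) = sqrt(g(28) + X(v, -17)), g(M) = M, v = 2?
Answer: 126497/1800448 + sqrt(30)/1800448 ≈ 0.070262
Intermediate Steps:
d(N, Q) = sqrt(30) (d(N, Q) = sqrt(28 + 2) = sqrt(30))
l = -718768
((-191*(-660) + 437) + d(1394, 1852))/(l + 2519216) = ((-191*(-660) + 437) + sqrt(30))/(-718768 + 2519216) = ((126060 + 437) + sqrt(30))/1800448 = (126497 + sqrt(30))*(1/1800448) = 126497/1800448 + sqrt(30)/1800448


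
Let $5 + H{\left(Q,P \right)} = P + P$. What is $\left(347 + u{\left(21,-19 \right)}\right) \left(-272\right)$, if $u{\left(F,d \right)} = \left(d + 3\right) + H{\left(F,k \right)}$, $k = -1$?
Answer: $-88128$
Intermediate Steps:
$H{\left(Q,P \right)} = -5 + 2 P$ ($H{\left(Q,P \right)} = -5 + \left(P + P\right) = -5 + 2 P$)
$u{\left(F,d \right)} = -4 + d$ ($u{\left(F,d \right)} = \left(d + 3\right) + \left(-5 + 2 \left(-1\right)\right) = \left(3 + d\right) - 7 = -4 + d$)
$\left(347 + u{\left(21,-19 \right)}\right) \left(-272\right) = \left(347 - 23\right) \left(-272\right) = 324 \left(-272\right) = -88128$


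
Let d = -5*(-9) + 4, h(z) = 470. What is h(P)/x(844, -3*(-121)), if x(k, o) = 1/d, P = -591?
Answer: 23030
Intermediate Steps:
d = 49 (d = 45 + 4 = 49)
x(k, o) = 1/49
h(P)/x(844, -3*(-121)) = 470/(1/49) = 470*49 = 23030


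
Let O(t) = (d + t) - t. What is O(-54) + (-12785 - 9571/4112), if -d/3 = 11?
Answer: -52717187/4112 ≈ -12820.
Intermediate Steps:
d = -33 (d = -3*11 = -33)
O(t) = -33 (O(t) = (-33 + t) - t = -33)
O(-54) + (-12785 - 9571/4112) = -33 + (-12785 - 9571/4112) = -33 - 52581491/4112 = -52717187/4112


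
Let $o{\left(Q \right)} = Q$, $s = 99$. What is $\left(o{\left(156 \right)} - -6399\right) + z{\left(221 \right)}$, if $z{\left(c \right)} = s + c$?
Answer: $6875$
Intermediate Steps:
$z{\left(c \right)} = 99 + c$
$\left(o{\left(156 \right)} - -6399\right) + z{\left(221 \right)} = \left(156 - -6399\right) + \left(99 + 221\right) = \left(156 + 6399\right) + 320 = 6555 + 320 = 6875$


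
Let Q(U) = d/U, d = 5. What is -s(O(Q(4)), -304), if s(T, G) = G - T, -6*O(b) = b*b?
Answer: 29159/96 ≈ 303.74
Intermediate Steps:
Q(U) = 5/U
O(b) = -b²/6 (O(b) = -b*b/6 = -b²/6)
-s(O(Q(4)), -304) = -(-304 - (-1)*(5/4)²/6) = -(-304 - (-1)*25/(6*16)) = -(-304 - 1*(-25/96)) = -(-304 + 25/96) = -1*(-29159/96) = 29159/96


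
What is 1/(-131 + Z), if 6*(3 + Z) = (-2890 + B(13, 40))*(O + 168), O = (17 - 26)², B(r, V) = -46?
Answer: -1/121978 ≈ -8.1982e-6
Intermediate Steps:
O = 81 (O = (-9)² = 81)
Z = -121847 (Z = -3 + ((-2890 - 46)*(81 + 168))/6 = -3 + (-2936*249)/6 = -3 + (⅙)*(-731064) = -3 - 121844 = -121847)
1/(-131 + Z) = 1/(-131 - 121847) = 1/(-121978) = -1/121978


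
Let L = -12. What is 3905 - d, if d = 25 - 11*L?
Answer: 3748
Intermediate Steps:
d = 157 (d = 25 - 11*(-12) = 25 + 132 = 157)
3905 - d = 3905 - 1*157 = 3905 - 157 = 3748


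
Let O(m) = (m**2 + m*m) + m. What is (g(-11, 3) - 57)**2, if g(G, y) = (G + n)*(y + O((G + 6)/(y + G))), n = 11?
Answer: 3249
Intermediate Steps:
O(m) = m + 2*m**2 (O(m) = (m**2 + m**2) + m = 2*m**2 + m = m + 2*m**2)
g(G, y) = (11 + G)*(y + (1 + 2*(6 + G)/(G + y))*(6 + G)/(G + y)) (g(G, y) = (G + 11)*(y + ((G + 6)/(y + G))*(1 + 2*((G + 6)/(y + G)))) = (11 + G)*(y + ((6 + G)/(G + y))*(1 + 2*((6 + G)/(G + y)))) = (11 + G)*(y + ((6 + G)/(G + y))*(1 + 2*(6 + G)/(G + y))) = (11 + G)*(y + (1 + 2*(6 + G)/(G + y))*(6 + G)/(G + y)))
(g(-11, 3) - 57)**2 = ((11*(6 - 11)*(12 + 3 + 3*(-11)) - 11*(6 - 11)*(12 + 3 + 3*(-11)) + 3*(-11 + 3)**2*(11 - 11))/(-11 + 3)**2 - 57)**2 = ((11*(-5)*(12 + 3 - 33) - 11*(-5)*(12 + 3 - 33) + 3*(-8)**2*0)/(-8)**2 - 57)**2 = ((11*(-5)*(-18) - 11*(-5)*(-18) + 3*64*0)/64 - 57)**2 = ((990 - 990 + 0)/64 - 57)**2 = ((1/64)*0 - 57)**2 = (0 - 57)**2 = (-57)**2 = 3249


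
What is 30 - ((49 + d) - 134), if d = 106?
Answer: 9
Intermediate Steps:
30 - ((49 + d) - 134) = 30 - ((49 + 106) - 134) = 30 - (155 - 134) = 30 - 1*21 = 30 - 21 = 9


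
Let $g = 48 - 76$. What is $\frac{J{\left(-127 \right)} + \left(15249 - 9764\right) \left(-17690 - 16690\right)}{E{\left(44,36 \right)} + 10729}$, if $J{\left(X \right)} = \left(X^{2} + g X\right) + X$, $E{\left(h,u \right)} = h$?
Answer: $- \frac{188554742}{10773} \approx -17503.0$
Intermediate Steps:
$g = -28$
$J{\left(X \right)} = X^{2} - 27 X$ ($J{\left(X \right)} = \left(X^{2} - 28 X\right) + X = X^{2} - 27 X$)
$\frac{J{\left(-127 \right)} + \left(15249 - 9764\right) \left(-17690 - 16690\right)}{E{\left(44,36 \right)} + 10729} = \frac{- 127 \left(-27 - 127\right) + \left(15249 - 9764\right) \left(-17690 - 16690\right)}{44 + 10729} = \frac{\left(-127\right) \left(-154\right) + 5485 \left(-34380\right)}{10773} = \left(19558 - 188574300\right) \frac{1}{10773} = \left(-188554742\right) \frac{1}{10773} = - \frac{188554742}{10773}$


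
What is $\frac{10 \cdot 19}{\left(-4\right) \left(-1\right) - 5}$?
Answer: $-190$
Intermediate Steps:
$\frac{10 \cdot 19}{\left(-4\right) \left(-1\right) - 5} = \frac{190}{4 - 5} = \frac{190}{-1} = 190 \left(-1\right) = -190$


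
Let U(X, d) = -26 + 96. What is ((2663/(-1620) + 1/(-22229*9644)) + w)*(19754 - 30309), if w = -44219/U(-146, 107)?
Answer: 29020168839359377/4341123639 ≈ 6.6849e+6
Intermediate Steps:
U(X, d) = 70
w = -6317/10 (w = -44219/70 = -44219*1/70 = -6317/10 ≈ -631.70)
((2663/(-1620) + 1/(-22229*9644)) + w)*(19754 - 30309) = ((2663/(-1620) + 1/(-22229*9644)) - 6317/10)*(19754 - 30309) = ((2663*(-1/1620) - 1/22229*1/9644) - 6317/10)*(-10555) = ((-2663/1620 - 1/214376476) - 6317/10)*(-10555) = (-71360569651/43411236390 - 6317/10)*(-10555) = -13747119298607/21705618195*(-10555) = 29020168839359377/4341123639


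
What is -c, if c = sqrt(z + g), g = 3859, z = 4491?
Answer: -5*sqrt(334) ≈ -91.378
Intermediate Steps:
c = 5*sqrt(334) (c = sqrt(4491 + 3859) = sqrt(8350) = 5*sqrt(334) ≈ 91.378)
-c = -5*sqrt(334)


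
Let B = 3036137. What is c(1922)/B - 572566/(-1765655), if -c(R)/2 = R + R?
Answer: 1724814461902/5360770474735 ≈ 0.32175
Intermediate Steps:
c(R) = -4*R (c(R) = -2*(R + R) = -4*R)
c(1922)/B - 572566/(-1765655) = -4*1922/3036137 - 572566/(-1765655) = -7688*1/3036137 - 572566*(-1/1765655) = -7688/3036137 + 572566/1765655 = 1724814461902/5360770474735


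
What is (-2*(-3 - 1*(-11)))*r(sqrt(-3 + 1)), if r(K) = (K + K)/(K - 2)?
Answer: -32/3 + 32*I*sqrt(2)/3 ≈ -10.667 + 15.085*I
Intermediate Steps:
r(K) = 2*K/(-2 + K) (r(K) = (2*K)/(-2 + K) = 2*K/(-2 + K))
(-2*(-3 - 1*(-11)))*r(sqrt(-3 + 1)) = (-2*(-3 - 1*(-11)))*(2*sqrt(-3 + 1)/(-2 + sqrt(-3 + 1))) = (-2*(-3 + 11))*(2*sqrt(-2)/(-2 + sqrt(-2))) = (-2*8)*(2*(I*sqrt(2))/(-2 + I*sqrt(2))) = -32*I*sqrt(2)/(-2 + I*sqrt(2))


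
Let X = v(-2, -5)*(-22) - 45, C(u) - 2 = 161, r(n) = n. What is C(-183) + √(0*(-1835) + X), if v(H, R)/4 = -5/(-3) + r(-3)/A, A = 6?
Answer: 163 + I*√1329/3 ≈ 163.0 + 12.152*I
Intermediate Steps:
C(u) = 163 (C(u) = 2 + 161 = 163)
v(H, R) = 14/3 (v(H, R) = 4*(-5/(-3) - 3/6) = 4*(-5*(-⅓) - 3*⅙) = 4*(5/3 - ½) = 4*(7/6) = 14/3)
X = -443/3 (X = (14/3)*(-22) - 45 = -308/3 - 45 = -443/3 ≈ -147.67)
C(-183) + √(0*(-1835) + X) = 163 + √(0*(-1835) - 443/3) = 163 + √(0 - 443/3) = 163 + √(-443/3) = 163 + I*√1329/3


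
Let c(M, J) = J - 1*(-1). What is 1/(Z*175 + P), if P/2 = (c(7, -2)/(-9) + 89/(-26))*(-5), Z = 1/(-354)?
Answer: 13806/450425 ≈ 0.030651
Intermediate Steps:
Z = -1/354 ≈ -0.0028249
c(M, J) = 1 + J (c(M, J) = J + 1 = 1 + J)
P = 3875/117 (P = 2*(((1 - 2)/(-9) + 89/(-26))*(-5)) = 2*((-1*(-1/9) + 89*(-1/26))*(-5)) = 2*((1/9 - 89/26)*(-5)) = 2*(-775/234*(-5)) = 2*(3875/234) = 3875/117 ≈ 33.120)
1/(Z*175 + P) = 1/(-1/354*175 + 3875/117) = 1/(-175/354 + 3875/117) = 1/(450425/13806) = 13806/450425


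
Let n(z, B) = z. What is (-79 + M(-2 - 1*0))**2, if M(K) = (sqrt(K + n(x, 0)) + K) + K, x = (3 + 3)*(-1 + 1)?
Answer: (83 - I*sqrt(2))**2 ≈ 6887.0 - 234.76*I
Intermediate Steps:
x = 0 (x = 6*0 = 0)
M(K) = sqrt(K) + 2*K (M(K) = (sqrt(K + 0) + K) + K = (sqrt(K) + K) + K = (K + sqrt(K)) + K = sqrt(K) + 2*K)
(-79 + M(-2 - 1*0))**2 = (-79 + (sqrt(-2 - 1*0) + 2*(-2 - 1*0)))**2 = (-79 + (sqrt(-2 + 0) + 2*(-2 + 0)))**2 = (-79 + (sqrt(-2) + 2*(-2)))**2 = (-79 + (I*sqrt(2) - 4))**2 = (-79 + (-4 + I*sqrt(2)))**2 = (-83 + I*sqrt(2))**2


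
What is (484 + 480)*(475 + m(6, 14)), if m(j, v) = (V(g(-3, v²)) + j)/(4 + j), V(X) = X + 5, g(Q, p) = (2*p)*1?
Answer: 2483746/5 ≈ 4.9675e+5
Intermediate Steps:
g(Q, p) = 2*p
V(X) = 5 + X
m(j, v) = (5 + j + 2*v²)/(4 + j) (m(j, v) = ((5 + 2*v²) + j)/(4 + j) = (5 + j + 2*v²)/(4 + j))
(484 + 480)*(475 + m(6, 14)) = (484 + 480)*(475 + (5 + 6 + 2*14²)/(4 + 6)) = 964*(475 + (5 + 6 + 2*196)/10) = 964*(475 + (5 + 6 + 392)/10) = 964*(475 + (⅒)*403) = 964*(475 + 403/10) = 964*(5153/10) = 2483746/5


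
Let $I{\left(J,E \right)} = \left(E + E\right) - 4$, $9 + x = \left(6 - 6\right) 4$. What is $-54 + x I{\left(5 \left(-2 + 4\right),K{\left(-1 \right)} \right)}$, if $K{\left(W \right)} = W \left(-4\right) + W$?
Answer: $-72$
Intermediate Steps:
$K{\left(W \right)} = - 3 W$ ($K{\left(W \right)} = - 4 W + W = - 3 W$)
$x = -9$ ($x = -9 + \left(6 - 6\right) 4 = -9 + 0 \cdot 4 = -9 + 0 = -9$)
$I{\left(J,E \right)} = -4 + 2 E$ ($I{\left(J,E \right)} = 2 E - 4 = -4 + 2 E$)
$-54 + x I{\left(5 \left(-2 + 4\right),K{\left(-1 \right)} \right)} = -54 - 9 \left(-4 + 2 \left(\left(-3\right) \left(-1\right)\right)\right) = -54 - 9 \left(-4 + 2 \cdot 3\right) = -54 - 9 \left(-4 + 6\right) = -54 - 18 = -72$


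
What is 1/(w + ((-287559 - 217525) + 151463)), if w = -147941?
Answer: -1/501562 ≈ -1.9938e-6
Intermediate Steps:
1/(w + ((-287559 - 217525) + 151463)) = 1/(-147941 + ((-287559 - 217525) + 151463)) = 1/(-147941 + (-505084 + 151463)) = 1/(-147941 - 353621) = 1/(-501562) = -1/501562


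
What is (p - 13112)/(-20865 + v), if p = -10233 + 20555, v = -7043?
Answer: 1395/13954 ≈ 0.099971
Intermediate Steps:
p = 10322
(p - 13112)/(-20865 + v) = (10322 - 13112)/(-20865 - 7043) = -2790/(-27908) = -2790*(-1/27908) = 1395/13954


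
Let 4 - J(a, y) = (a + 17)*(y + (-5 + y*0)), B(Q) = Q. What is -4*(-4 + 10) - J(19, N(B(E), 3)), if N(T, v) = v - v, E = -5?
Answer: -208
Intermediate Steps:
N(T, v) = 0
J(a, y) = 4 - (-5 + y)*(17 + a) (J(a, y) = 4 - (a + 17)*(y + (-5 + y*0)) = 4 - (17 + a)*(y + (-5 + 0)) = 4 - (17 + a)*(y - 5) = 4 - (17 + a)*(-5 + y) = 4 - (-5 + y)*(17 + a))
-4*(-4 + 10) - J(19, N(B(E), 3)) = -4*(-4 + 10) - (89 - 17*0 + 5*19 - 1*19*0) = -4*6 - (89 + 0 + 95 + 0) = -24 - 1*184 = -24 - 184 = -208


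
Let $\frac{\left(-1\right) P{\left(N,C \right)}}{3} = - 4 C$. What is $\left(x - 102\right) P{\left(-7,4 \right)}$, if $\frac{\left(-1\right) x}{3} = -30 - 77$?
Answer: $10512$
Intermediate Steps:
$P{\left(N,C \right)} = 12 C$ ($P{\left(N,C \right)} = - 3 \left(- 4 C\right) = 12 C$)
$x = 321$ ($x = - 3 \left(-30 - 77\right) = \left(-3\right) \left(-107\right) = 321$)
$\left(x - 102\right) P{\left(-7,4 \right)} = \left(321 - 102\right) 12 \cdot 4 = \left(321 - 102\right) 48 = 219 \cdot 48 = 10512$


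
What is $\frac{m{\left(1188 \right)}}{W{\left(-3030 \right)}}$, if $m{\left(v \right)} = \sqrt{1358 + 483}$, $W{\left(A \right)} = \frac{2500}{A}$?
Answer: $- \frac{303 \sqrt{1841}}{250} \approx -52.003$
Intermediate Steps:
$m{\left(v \right)} = \sqrt{1841}$
$\frac{m{\left(1188 \right)}}{W{\left(-3030 \right)}} = \frac{\sqrt{1841}}{2500 \frac{1}{-3030}} = \frac{\sqrt{1841}}{2500 \left(- \frac{1}{3030}\right)} = \frac{\sqrt{1841}}{- \frac{250}{303}} = \sqrt{1841} \left(- \frac{303}{250}\right) = - \frac{303 \sqrt{1841}}{250}$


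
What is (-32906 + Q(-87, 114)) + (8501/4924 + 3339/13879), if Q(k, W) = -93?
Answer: -2255023701189/68340196 ≈ -32997.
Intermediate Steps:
(-32906 + Q(-87, 114)) + (8501/4924 + 3339/13879) = (-32906 - 93) + (8501/4924 + 3339/13879) = -32999 + (8501*(1/4924) + 3339*(1/13879)) = -32999 + (8501/4924 + 3339/13879) = -32999 + 134426615/68340196 = -2255023701189/68340196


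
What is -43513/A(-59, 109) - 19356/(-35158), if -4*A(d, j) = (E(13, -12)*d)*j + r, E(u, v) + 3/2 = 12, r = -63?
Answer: -4811077210/2376276483 ≈ -2.0246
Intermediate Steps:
E(u, v) = 21/2 (E(u, v) = -3/2 + 12 = 21/2)
A(d, j) = 63/4 - 21*d*j/8 (A(d, j) = -((21*d/2)*j - 63)/4 = -(21*d*j/2 - 63)/4 = -(-63 + 21*d*j/2)/4 = 63/4 - 21*d*j/8)
-43513/A(-59, 109) - 19356/(-35158) = -43513/(63/4 - 21/8*(-59)*109) - 19356/(-35158) = -43513/(63/4 + 135051/8) - 19356*(-1/35158) = -43513/135177/8 + 9678/17579 = -43513*8/135177 + 9678/17579 = -348104/135177 + 9678/17579 = -4811077210/2376276483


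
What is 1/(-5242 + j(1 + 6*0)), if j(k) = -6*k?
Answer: -1/5248 ≈ -0.00019055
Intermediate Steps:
1/(-5242 + j(1 + 6*0)) = 1/(-5242 - 6*(1 + 6*0)) = 1/(-5242 - 6*(1 + 0)) = 1/(-5242 - 6*1) = 1/(-5242 - 6) = 1/(-5248) = -1/5248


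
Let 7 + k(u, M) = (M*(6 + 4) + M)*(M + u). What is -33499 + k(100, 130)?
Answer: 295394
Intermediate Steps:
k(u, M) = -7 + 11*M*(M + u) (k(u, M) = -7 + (M*(6 + 4) + M)*(M + u) = -7 + (M*10 + M)*(M + u) = -7 + (10*M + M)*(M + u) = -7 + (11*M)*(M + u) = -7 + 11*M*(M + u))
-33499 + k(100, 130) = -33499 + (-7 + 11*130² + 11*130*100) = -33499 + (-7 + 11*16900 + 143000) = -33499 + (-7 + 185900 + 143000) = -33499 + 328893 = 295394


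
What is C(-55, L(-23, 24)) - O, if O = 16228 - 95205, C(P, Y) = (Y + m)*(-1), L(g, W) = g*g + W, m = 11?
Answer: 78413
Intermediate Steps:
L(g, W) = W + g**2 (L(g, W) = g**2 + W = W + g**2)
C(P, Y) = -11 - Y (C(P, Y) = (Y + 11)*(-1) = (11 + Y)*(-1) = -11 - Y)
O = -78977
C(-55, L(-23, 24)) - O = (-11 - (24 + (-23)**2)) - 1*(-78977) = (-11 - (24 + 529)) + 78977 = (-11 - 1*553) + 78977 = (-11 - 553) + 78977 = -564 + 78977 = 78413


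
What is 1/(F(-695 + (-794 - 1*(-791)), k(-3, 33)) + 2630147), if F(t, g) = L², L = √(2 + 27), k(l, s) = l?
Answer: 1/2630176 ≈ 3.8020e-7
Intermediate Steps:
L = √29 ≈ 5.3852
F(t, g) = 29 (F(t, g) = (√29)² = 29)
1/(F(-695 + (-794 - 1*(-791)), k(-3, 33)) + 2630147) = 1/(29 + 2630147) = 1/2630176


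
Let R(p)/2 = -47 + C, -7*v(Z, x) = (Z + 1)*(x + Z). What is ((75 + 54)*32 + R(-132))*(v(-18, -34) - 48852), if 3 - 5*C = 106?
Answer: -977802496/5 ≈ -1.9556e+8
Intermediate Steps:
C = -103/5 (C = 3/5 - 1/5*106 = 3/5 - 106/5 = -103/5 ≈ -20.600)
v(Z, x) = -(1 + Z)*(Z + x)/7 (v(Z, x) = -(Z + 1)*(x + Z)/7 = -(1 + Z)*(Z + x)/7)
R(p) = -676/5 (R(p) = 2*(-47 - 103/5) = 2*(-338/5) = -676/5)
((75 + 54)*32 + R(-132))*(v(-18, -34) - 48852) = ((75 + 54)*32 - 676/5)*((-1/7*(-18) - 1/7*(-34) - 1/7*(-18)**2 - 1/7*(-18)*(-34)) - 48852) = (129*32 - 676/5)*((18/7 + 34/7 - 1/7*324 - 612/7) - 48852) = (4128 - 676/5)*((18/7 + 34/7 - 324/7 - 612/7) - 48852) = 19964*(-884/7 - 48852)/5 = (19964/5)*(-342848/7) = -977802496/5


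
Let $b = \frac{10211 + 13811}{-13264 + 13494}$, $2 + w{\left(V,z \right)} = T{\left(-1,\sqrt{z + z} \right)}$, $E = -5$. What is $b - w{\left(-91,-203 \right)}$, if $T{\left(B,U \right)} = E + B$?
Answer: $\frac{12931}{115} \approx 112.44$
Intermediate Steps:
$T{\left(B,U \right)} = -5 + B$
$w{\left(V,z \right)} = -8$ ($w{\left(V,z \right)} = -2 - 6 = -8$)
$b = \frac{12011}{115}$ ($b = \frac{24022}{230} = 24022 \cdot \frac{1}{230} = \frac{12011}{115} \approx 104.44$)
$b - w{\left(-91,-203 \right)} = \frac{12011}{115} - -8 = \frac{12011}{115} + 8 = \frac{12931}{115}$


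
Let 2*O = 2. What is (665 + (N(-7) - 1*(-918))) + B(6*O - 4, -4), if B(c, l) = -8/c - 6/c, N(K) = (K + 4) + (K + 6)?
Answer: 1572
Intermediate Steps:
O = 1 (O = (½)*2 = 1)
N(K) = 10 + 2*K (N(K) = (4 + K) + (6 + K) = 10 + 2*K)
B(c, l) = -14/c
(665 + (N(-7) - 1*(-918))) + B(6*O - 4, -4) = (665 + ((10 + 2*(-7)) - 1*(-918))) - 14/(6*1 - 4) = (665 + ((10 - 14) + 918)) - 14/(6 - 4) = (665 + (-4 + 918)) - 14/2 = (665 + 914) - 14*½ = 1579 - 7 = 1572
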